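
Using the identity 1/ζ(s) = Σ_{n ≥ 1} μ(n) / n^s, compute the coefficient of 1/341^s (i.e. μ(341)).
μ(341) = 1

Factor n = 341 = 11 · 31. μ(n) = 0 if any exponent ≥ 2 (not squarefree); otherwise μ(n) = (−1)^{ω(n)} where ω(n) is the number of distinct prime factors. Applying: μ(341) = 1.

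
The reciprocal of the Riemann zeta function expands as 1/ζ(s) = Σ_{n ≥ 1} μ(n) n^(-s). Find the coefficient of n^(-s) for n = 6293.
μ(6293) = -1

Factor n = 6293 = 7 · 29 · 31. μ(n) = 0 if any exponent ≥ 2 (not squarefree); otherwise μ(n) = (−1)^{ω(n)} where ω(n) is the number of distinct prime factors. Applying: μ(6293) = -1.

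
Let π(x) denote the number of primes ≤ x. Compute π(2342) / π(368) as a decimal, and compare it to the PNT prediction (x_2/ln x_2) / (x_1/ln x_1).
π(2342)/π(368) = 347/73 ≈ 4.7534;  PNT prediction ≈ 4.8461.

π(368) = 73 and π(2342) = 347, so π(2342)/π(368) ≈ 4.7534. The PNT-predicted ratio is (2342/ln(2342)) / (368/ln(368)) ≈ 4.8461. The two agree to within a few percent, as expected.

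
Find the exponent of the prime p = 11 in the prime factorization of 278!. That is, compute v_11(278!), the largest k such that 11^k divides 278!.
v_11(278!) = 27

Legendre's formula: v_p(n!) = Σ_{k ≥ 1} ⌊n / p^k⌋. For p = 11, n = 278, the terms are:
  ⌊278/11^1⌋ = ⌊278/11⌋ = 25
  ⌊278/11^2⌋ = ⌊278/121⌋ = 2
(the next term ⌊278/11^3⌋ = 0, terminating the sum). Summing: v_11(278!) = 25 + 2 = 27.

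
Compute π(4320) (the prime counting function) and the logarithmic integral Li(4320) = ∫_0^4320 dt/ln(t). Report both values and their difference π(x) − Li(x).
π(4320) = 590;  Li(4320) ≈ 603.77;  π(x) − Li(x) ≈ -13.77.

Direct count of primes ≤ 4320 gives π(4320) = 590. Numerical evaluation of the logarithmic integral gives Li(4320) ≈ 603.77. The difference π(x) − Li(x) ≈ -13.77 is typically negative for small/moderate x (Li(x) overestimates), though Littlewood's theorem shows this sign changes infinitely often.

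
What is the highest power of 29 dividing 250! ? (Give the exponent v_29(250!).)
v_29(250!) = 8

Legendre's formula: v_p(n!) = Σ_{k ≥ 1} ⌊n / p^k⌋. For p = 29, n = 250, the terms are:
  ⌊250/29^1⌋ = ⌊250/29⌋ = 8
(the next term ⌊250/29^2⌋ = 0, terminating the sum). Summing: v_29(250!) = 8 = 8.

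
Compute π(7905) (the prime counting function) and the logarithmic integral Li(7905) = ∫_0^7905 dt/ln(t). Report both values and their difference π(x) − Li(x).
π(7905) = 998;  Li(7905) ≈ 1015.84;  π(x) − Li(x) ≈ -17.84.

Direct count of primes ≤ 7905 gives π(7905) = 998. Numerical evaluation of the logarithmic integral gives Li(7905) ≈ 1015.84. The difference π(x) − Li(x) ≈ -17.84 is typically negative for small/moderate x (Li(x) overestimates), though Littlewood's theorem shows this sign changes infinitely often.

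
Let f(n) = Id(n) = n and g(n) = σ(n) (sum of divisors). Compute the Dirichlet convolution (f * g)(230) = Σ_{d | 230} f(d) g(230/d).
(Id * σ)(230) = 2585

Divisors of 230: [1, 2, 5, 10, 23, 46, 115, 230]. For each d | 230:
  d = 1: Id(1) · σ(230/1) = 1 · 432 = 432
  d = 2: Id(2) · σ(230/2) = 2 · 144 = 288
  d = 5: Id(5) · σ(230/5) = 5 · 72 = 360
  d = 10: Id(10) · σ(230/10) = 10 · 24 = 240
  d = 23: Id(23) · σ(230/23) = 23 · 18 = 414
  d = 46: Id(46) · σ(230/46) = 46 · 6 = 276
  d = 115: Id(115) · σ(230/115) = 115 · 3 = 345
  d = 230: Id(230) · σ(230/230) = 230 · 1 = 230
Summing: (Id * σ)(230) = 432 + 288 + 360 + 240 + 414 + 276 + 345 + 230 = 2585.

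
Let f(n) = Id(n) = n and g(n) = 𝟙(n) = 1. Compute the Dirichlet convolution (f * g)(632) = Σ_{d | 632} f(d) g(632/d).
(Id * 𝟙)(632) = 1200

Divisors of 632: [1, 2, 4, 8, 79, 158, 316, 632]. For each d | 632:
  d = 1: Id(1) · 𝟙(632/1) = 1 · 1 = 1
  d = 2: Id(2) · 𝟙(632/2) = 2 · 1 = 2
  d = 4: Id(4) · 𝟙(632/4) = 4 · 1 = 4
  d = 8: Id(8) · 𝟙(632/8) = 8 · 1 = 8
  d = 79: Id(79) · 𝟙(632/79) = 79 · 1 = 79
  d = 158: Id(158) · 𝟙(632/158) = 158 · 1 = 158
  d = 316: Id(316) · 𝟙(632/316) = 316 · 1 = 316
  d = 632: Id(632) · 𝟙(632/632) = 632 · 1 = 632
Summing: (Id * 𝟙)(632) = 1 + 2 + 4 + 8 + 79 + 158 + 316 + 632 = 1200.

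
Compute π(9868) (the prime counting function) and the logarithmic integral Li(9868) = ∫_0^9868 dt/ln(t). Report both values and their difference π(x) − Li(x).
π(9868) = 1217;  Li(9868) ≈ 1231.80;  π(x) − Li(x) ≈ -14.80.

Direct count of primes ≤ 9868 gives π(9868) = 1217. Numerical evaluation of the logarithmic integral gives Li(9868) ≈ 1231.80. The difference π(x) − Li(x) ≈ -14.80 is typically negative for small/moderate x (Li(x) overestimates), though Littlewood's theorem shows this sign changes infinitely often.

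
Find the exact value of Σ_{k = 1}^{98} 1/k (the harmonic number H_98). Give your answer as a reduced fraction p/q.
H_98 = 360264457021270114060513483605065190394007/69720375229712477164533808935312303556800

Direct summation: H_98 = 1 + 1/2 + ... + 1/98. The least common denominator is lcm(1, ..., 98) = 69720375229712477164533808935312303556800; over this denominator the numerator is 69720375229712477164533808935312303556800 + 34860187614856238582266904467656151778400 + 23240125076570825721511269645104101185600 + 17430093807428119291133452233828075889200 + 13944075045942495432906761787062460711360 + 11620062538285412860755634822552050592800 + 9960053604244639594933401276473186222400 + 8715046903714059645566726116914037944600 + 7746708358856941907170423215034700395200 + 6972037522971247716453380893531230355680 + 6338215929973861560412164448664754868800 + 5810031269142706430377817411276025296400 + 5363105786900959781887216071947100273600 + 4980026802122319797466700638236593111200 + 4648025015314165144302253929020820237120 + 4357523451857029822783363058457018972300 + 4101198542924263362619635819724253150400 + 3873354179428470953585211607517350197600 + 3669493433142761956028095207121700187200 + 3486018761485623858226690446765615177840 + 3320017868081546531644467092157728740800 + 3169107964986930780206082224332377434400 + 3031320662161412050631904736317926241600 + 2905015634571353215188908705638012648200 + 2788815009188499086581352357412492142272 + 2681552893450479890943608035973550136800 + 2582236119618980635723474405011566798400 + 2490013401061159898733350319118296555600 + 2404150869990085419466683066734907019200 + 2324012507657082572151126964510410118560 + 2249044362248789585952703514042332372800 + 2178761725928514911391681529228509486150 + 2112738643324620520137388149554918289600 + 2050599271462131681309817909862126575200 + 1992010720848927918986680255294637244480 + 1936677089714235476792605803758675098800 + 1884334465667904788230643484738170366400 + 1834746716571380978014047603560850093600 + 1787701928966986593962405357315700091200 + 1743009380742811929113345223382807588920 + 1700496956822255540598385583788104964800 + 1660008934040773265822233546078864370400 + 1621404075109592492198460672914239617600 + 1584553982493465390103041112166188717200 + 1549341671771388381434084643006940079040 + 1515660331080706025315952368158963120800 + 1483412238930052705628378913517283054400 + 1452507817285676607594454352819006324100 + 1422864800606377084990485896639026603200 + 1394407504594249543290676178706246071136 + 1367066180974754454206545273241417716800 + 1340776446725239945471804017986775068400 + 1315478777919103342727052998779477425600 + 1291118059809490317861737202505783399200 + 1267643185994772312082432889732950973760 + 1245006700530579949366675159559148277800 + 1223164477714253985342698402373900062400 + 1202075434995042709733341533367453509600 + 1181701275079872494314132354835801755200 + 1162006253828541286075563482255205059280 + 1142956970978893068271046048119873828800 + 1124522181124394792976351757021166186400 + 1106672622693848843881489030719242913600 + 1089380862964257455695840764614254743075 + 1072621157380191956377443214389420054720 + 1056369321662310260068694074777459144800 + 1040602615368842942754235954258392590400 + 1025299635731065840654908954931063287600 + 1010440220720470683543968245439308747200 + 996005360424463959493340127647318622240 + 981977115911443340345546604722708500800 + 968338544857117738396302901879337549400 + 955073633283732563897723410072771281600 + 942167232833952394115321742369085183200 + 929605003062833028860450785804164047424 + 917373358285690489007023801780425046800 + 905459418567694508630309206952107838400 + 893850964483493296981202678657850045600 + 882536395312816166639668467535598779200 + 871504690371405964556672611691403794460 + 860745373206326878574491468337188932800 + 850248478411127770299192791894052482400 + 840004520839909363428118179943521729600 + 830004467020386632911116773039432185200 + 820239708584852672523927163944850630080 + 810702037554796246099230336457119808800 + 801383623330028473155561022244969006400 + 792276991246732695051520556083094358600 + 783375002581039069264424819497891051200 + 774670835885694190717042321503470039520 + 766157969557279968841030867421014324800 + 757830165540353012657976184079481560400 + 749681454082929861984234504680777457600 + 741706119465026352814189456758641527200 + 733898686628552391205619041424340037440 + 726253908642838303797227176409503162050 + 718766754945489455304472257065075294400 + 711432400303188542495242948319513301600 = 360264457021270114060513483605065190394007, so H_98 = 360264457021270114060513483605065190394007/69720375229712477164533808935312303556800 (already in lowest terms) ≈ 5.16728. (The PNT-adjacent estimate ln(98) + γ ≈ 5.16218 matches within O(1/n).)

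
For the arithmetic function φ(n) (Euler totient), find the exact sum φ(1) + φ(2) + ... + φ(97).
Σ_{n ≤ 97} φ(n) = 2902

Compute φ(n) for each 1 ≤ n ≤ 97: φ(1) = 1, φ(2) = 1, φ(3) = 2, φ(4) = 2, φ(5) = 4, φ(6) = 2, φ(7) = 6, φ(8) = 4, φ(9) = 6, φ(10) = 4, φ(11) = 10, φ(12) = 4, φ(13) = 12, φ(14) = 6, φ(15) = 8, φ(16) = 8, φ(17) = 16, φ(18) = 6, φ(19) = 18, φ(20) = 8, φ(21) = 12, φ(22) = 10, φ(23) = 22, φ(24) = 8, φ(25) = 20, φ(26) = 12, φ(27) = 18, φ(28) = 12, φ(29) = 28, φ(30) = 8, φ(31) = 30, φ(32) = 16, φ(33) = 20, φ(34) = 16, φ(35) = 24, φ(36) = 12, φ(37) = 36, φ(38) = 18, φ(39) = 24, φ(40) = 16, φ(41) = 40, φ(42) = 12, φ(43) = 42, φ(44) = 20, φ(45) = 24, φ(46) = 22, φ(47) = 46, φ(48) = 16, φ(49) = 42, φ(50) = 20, φ(51) = 32, φ(52) = 24, φ(53) = 52, φ(54) = 18, φ(55) = 40, φ(56) = 24, φ(57) = 36, φ(58) = 28, φ(59) = 58, φ(60) = 16, φ(61) = 60, φ(62) = 30, φ(63) = 36, φ(64) = 32, φ(65) = 48, φ(66) = 20, φ(67) = 66, φ(68) = 32, φ(69) = 44, φ(70) = 24, φ(71) = 70, φ(72) = 24, φ(73) = 72, φ(74) = 36, φ(75) = 40, φ(76) = 36, φ(77) = 60, φ(78) = 24, φ(79) = 78, φ(80) = 32, φ(81) = 54, φ(82) = 40, φ(83) = 82, φ(84) = 24, φ(85) = 64, φ(86) = 42, φ(87) = 56, φ(88) = 40, φ(89) = 88, φ(90) = 24, φ(91) = 72, φ(92) = 44, φ(93) = 60, φ(94) = 46, φ(95) = 72, φ(96) = 32, φ(97) = 96. Summing all 97 values: 2902. (Average order: Σ_{n ≤ x} φ(n) ~ (3/π²) x². For x = 97, (3/π²)·97² ≈ 2859.99.)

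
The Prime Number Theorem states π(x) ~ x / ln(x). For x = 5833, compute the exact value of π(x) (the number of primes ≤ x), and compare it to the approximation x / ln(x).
π(5833) = 765;  x/ln(x) ≈ 672.68;  relative error ≈ 12.07%.

Directly count primes up to 5833: π(5833) = 765. The PNT approximation gives 5833/ln(5833) ≈ 5833/8.67129 ≈ 672.68. Relative error (π(x) − x/ln(x)) / π(x) ≈ 12.07%; the approximation is known to undercount slightly (Li(x) is a better estimate).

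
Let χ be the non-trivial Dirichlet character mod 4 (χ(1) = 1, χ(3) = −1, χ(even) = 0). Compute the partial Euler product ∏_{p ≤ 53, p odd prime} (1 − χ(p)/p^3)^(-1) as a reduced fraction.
∏ = 825131832927904152751703886265311831503045/851571808026684219819301170519057245405184

The odd primes p ≤ 53 are [3, 5, 7, 11, 13, 17, 19, 23, 29, 31, 37, 41, 43, 47, 53]. For each, χ(p) = 1 if p ≡ 1 mod 4, χ(p) = −1 if p ≡ 3 mod 4. Taking (1 − χ(p)/p^3)^(-1) = p^3/(p^3 − χ(p)): (1 − (-1)/3^3)^(-1) · (1 − (1)/5^3)^(-1) · (1 − (-1)/7^3)^(-1) · (1 − (-1)/11^3)^(-1) · (1 − (1)/13^3)^(-1) · (1 − (1)/17^3)^(-1) · (1 − (-1)/19^3)^(-1) · (1 − (-1)/23^3)^(-1) · (1 − (1)/29^3)^(-1) · (1 − (-1)/31^3)^(-1) · (1 − (1)/37^3)^(-1) · (1 − (1)/41^3)^(-1) · (1 − (-1)/43^3)^(-1) · (1 − (-1)/47^3)^(-1) · (1 − (1)/53^3)^(-1) = 825131832927904152751703886265311831503045/851571808026684219819301170519057245405184.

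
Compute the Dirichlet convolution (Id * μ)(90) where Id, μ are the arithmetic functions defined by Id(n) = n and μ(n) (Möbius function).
(Id * μ)(90) = 24

Divisors of 90: [1, 2, 3, 5, 6, 9, 10, 15, 18, 30, 45, 90]. For each d | 90:
  d = 1: Id(1) · μ(90/1) = 1 · 0 = 0
  d = 2: Id(2) · μ(90/2) = 2 · 0 = 0
  d = 3: Id(3) · μ(90/3) = 3 · -1 = -3
  d = 5: Id(5) · μ(90/5) = 5 · 0 = 0
  d = 6: Id(6) · μ(90/6) = 6 · 1 = 6
  d = 9: Id(9) · μ(90/9) = 9 · 1 = 9
  d = 10: Id(10) · μ(90/10) = 10 · 0 = 0
  d = 15: Id(15) · μ(90/15) = 15 · 1 = 15
  d = 18: Id(18) · μ(90/18) = 18 · -1 = -18
  d = 30: Id(30) · μ(90/30) = 30 · -1 = -30
  d = 45: Id(45) · μ(90/45) = 45 · -1 = -45
  d = 90: Id(90) · μ(90/90) = 90 · 1 = 90
Summing: (Id * μ)(90) = 0 + 0 + -3 + 0 + 6 + 9 + 0 + 15 + -18 + -30 + -45 + 90 = 24.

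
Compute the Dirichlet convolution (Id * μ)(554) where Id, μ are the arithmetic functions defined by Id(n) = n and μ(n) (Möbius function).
(Id * μ)(554) = 276

Divisors of 554: [1, 2, 277, 554]. For each d | 554:
  d = 1: Id(1) · μ(554/1) = 1 · 1 = 1
  d = 2: Id(2) · μ(554/2) = 2 · -1 = -2
  d = 277: Id(277) · μ(554/277) = 277 · -1 = -277
  d = 554: Id(554) · μ(554/554) = 554 · 1 = 554
Summing: (Id * μ)(554) = 1 + -2 + -277 + 554 = 276.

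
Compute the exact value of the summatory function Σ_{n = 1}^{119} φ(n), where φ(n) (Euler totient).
Σ_{n ≤ 119} φ(n) = 4354

Compute φ(n) for each 1 ≤ n ≤ 119: φ(1) = 1, φ(2) = 1, φ(3) = 2, φ(4) = 2, φ(5) = 4, φ(6) = 2, φ(7) = 6, φ(8) = 4, φ(9) = 6, φ(10) = 4, φ(11) = 10, φ(12) = 4, φ(13) = 12, φ(14) = 6, φ(15) = 8, φ(16) = 8, φ(17) = 16, φ(18) = 6, φ(19) = 18, φ(20) = 8, φ(21) = 12, φ(22) = 10, φ(23) = 22, φ(24) = 8, φ(25) = 20, φ(26) = 12, φ(27) = 18, φ(28) = 12, φ(29) = 28, φ(30) = 8, φ(31) = 30, φ(32) = 16, φ(33) = 20, φ(34) = 16, φ(35) = 24, φ(36) = 12, φ(37) = 36, φ(38) = 18, φ(39) = 24, φ(40) = 16, φ(41) = 40, φ(42) = 12, φ(43) = 42, φ(44) = 20, φ(45) = 24, φ(46) = 22, φ(47) = 46, φ(48) = 16, φ(49) = 42, φ(50) = 20, φ(51) = 32, φ(52) = 24, φ(53) = 52, φ(54) = 18, φ(55) = 40, φ(56) = 24, φ(57) = 36, φ(58) = 28, φ(59) = 58, φ(60) = 16, φ(61) = 60, φ(62) = 30, φ(63) = 36, φ(64) = 32, φ(65) = 48, φ(66) = 20, φ(67) = 66, φ(68) = 32, φ(69) = 44, φ(70) = 24, φ(71) = 70, φ(72) = 24, φ(73) = 72, φ(74) = 36, φ(75) = 40, φ(76) = 36, φ(77) = 60, φ(78) = 24, φ(79) = 78, φ(80) = 32, φ(81) = 54, φ(82) = 40, φ(83) = 82, φ(84) = 24, φ(85) = 64, φ(86) = 42, φ(87) = 56, φ(88) = 40, φ(89) = 88, φ(90) = 24, φ(91) = 72, φ(92) = 44, φ(93) = 60, φ(94) = 46, φ(95) = 72, φ(96) = 32, φ(97) = 96, φ(98) = 42, φ(99) = 60, φ(100) = 40, φ(101) = 100, φ(102) = 32, φ(103) = 102, φ(104) = 48, φ(105) = 48, φ(106) = 52, φ(107) = 106, φ(108) = 36, φ(109) = 108, φ(110) = 40, φ(111) = 72, φ(112) = 48, φ(113) = 112, φ(114) = 36, φ(115) = 88, φ(116) = 56, φ(117) = 72, φ(118) = 58, φ(119) = 96. Summing all 119 values: 4354. (Average order: Σ_{n ≤ x} φ(n) ~ (3/π²) x². For x = 119, (3/π²)·119² ≈ 4304.43.)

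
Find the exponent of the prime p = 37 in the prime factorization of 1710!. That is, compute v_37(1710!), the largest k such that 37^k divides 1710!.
v_37(1710!) = 47

Legendre's formula: v_p(n!) = Σ_{k ≥ 1} ⌊n / p^k⌋. For p = 37, n = 1710, the terms are:
  ⌊1710/37^1⌋ = ⌊1710/37⌋ = 46
  ⌊1710/37^2⌋ = ⌊1710/1369⌋ = 1
(the next term ⌊1710/37^3⌋ = 0, terminating the sum). Summing: v_37(1710!) = 46 + 1 = 47.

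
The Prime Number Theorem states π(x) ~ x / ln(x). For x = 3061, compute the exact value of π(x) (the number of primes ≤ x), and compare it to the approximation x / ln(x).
π(3061) = 438;  x/ln(x) ≈ 381.36;  relative error ≈ 12.93%.

Directly count primes up to 3061: π(3061) = 438. The PNT approximation gives 3061/ln(3061) ≈ 3061/8.02650 ≈ 381.36. Relative error (π(x) − x/ln(x)) / π(x) ≈ 12.93%; the approximation is known to undercount slightly (Li(x) is a better estimate).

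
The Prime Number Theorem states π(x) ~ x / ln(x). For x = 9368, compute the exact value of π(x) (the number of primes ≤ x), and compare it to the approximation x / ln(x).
π(9368) = 1158;  x/ln(x) ≈ 1024.38;  relative error ≈ 11.54%.

Directly count primes up to 9368: π(9368) = 1158. The PNT approximation gives 9368/ln(9368) ≈ 9368/9.14505 ≈ 1024.38. Relative error (π(x) − x/ln(x)) / π(x) ≈ 11.54%; the approximation is known to undercount slightly (Li(x) is a better estimate).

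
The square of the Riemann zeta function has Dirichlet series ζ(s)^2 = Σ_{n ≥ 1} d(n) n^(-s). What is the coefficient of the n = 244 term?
d(244) = 6

ζ(s)^2 = (Σ 1/m^s)(Σ 1/k^s). The coefficient of 1/n^s in the product is the number of ordered pairs (m, k) with mk = n, which equals d(n). For n = 244, divisors are [1, 2, 4, 61, 122, 244], so d(244) = 6.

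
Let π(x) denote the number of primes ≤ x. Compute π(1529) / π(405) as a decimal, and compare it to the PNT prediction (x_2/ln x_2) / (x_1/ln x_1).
π(1529)/π(405) = 241/79 ≈ 3.0506;  PNT prediction ≈ 3.0913.

π(405) = 79 and π(1529) = 241, so π(1529)/π(405) ≈ 3.0506. The PNT-predicted ratio is (1529/ln(1529)) / (405/ln(405)) ≈ 3.0913. The two agree to within a few percent, as expected.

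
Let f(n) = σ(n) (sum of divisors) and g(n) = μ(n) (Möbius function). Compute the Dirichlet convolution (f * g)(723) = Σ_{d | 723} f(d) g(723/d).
(σ * μ)(723) = 723

Divisors of 723: [1, 3, 241, 723]. For each d | 723:
  d = 1: σ(1) · μ(723/1) = 1 · 1 = 1
  d = 3: σ(3) · μ(723/3) = 4 · -1 = -4
  d = 241: σ(241) · μ(723/241) = 242 · -1 = -242
  d = 723: σ(723) · μ(723/723) = 968 · 1 = 968
Summing: (σ * μ)(723) = 1 + -4 + -242 + 968 = 723.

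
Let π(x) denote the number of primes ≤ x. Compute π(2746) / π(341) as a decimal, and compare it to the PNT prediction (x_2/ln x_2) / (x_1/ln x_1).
π(2746)/π(341) = 400/68 ≈ 5.8824;  PNT prediction ≈ 5.9312.

π(341) = 68 and π(2746) = 400, so π(2746)/π(341) ≈ 5.8824. The PNT-predicted ratio is (2746/ln(2746)) / (341/ln(341)) ≈ 5.9312. The two agree to within a few percent, as expected.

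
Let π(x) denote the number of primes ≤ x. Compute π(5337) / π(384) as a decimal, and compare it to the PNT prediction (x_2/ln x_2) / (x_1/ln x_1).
π(5337)/π(384) = 706/76 ≈ 9.2895;  PNT prediction ≈ 9.6365.

π(384) = 76 and π(5337) = 706, so π(5337)/π(384) ≈ 9.2895. The PNT-predicted ratio is (5337/ln(5337)) / (384/ln(384)) ≈ 9.6365. The two agree to within a few percent, as expected.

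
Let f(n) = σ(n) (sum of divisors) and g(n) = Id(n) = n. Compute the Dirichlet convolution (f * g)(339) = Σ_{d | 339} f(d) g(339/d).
(σ * Id)(339) = 1589

Divisors of 339: [1, 3, 113, 339]. For each d | 339:
  d = 1: σ(1) · Id(339/1) = 1 · 339 = 339
  d = 3: σ(3) · Id(339/3) = 4 · 113 = 452
  d = 113: σ(113) · Id(339/113) = 114 · 3 = 342
  d = 339: σ(339) · Id(339/339) = 456 · 1 = 456
Summing: (σ * Id)(339) = 339 + 452 + 342 + 456 = 1589.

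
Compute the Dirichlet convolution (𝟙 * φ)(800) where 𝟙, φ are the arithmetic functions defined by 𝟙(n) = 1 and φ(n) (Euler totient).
(𝟙 * φ)(800) = 800

Divisors of 800: [1, 2, 4, 5, 8, 10, 16, 20, 25, 32, 40, 50, 80, 100, 160, 200, 400, 800]. For each d | 800:
  d = 1: 𝟙(1) · φ(800/1) = 1 · 320 = 320
  d = 2: 𝟙(2) · φ(800/2) = 1 · 160 = 160
  d = 4: 𝟙(4) · φ(800/4) = 1 · 80 = 80
  d = 5: 𝟙(5) · φ(800/5) = 1 · 64 = 64
  d = 8: 𝟙(8) · φ(800/8) = 1 · 40 = 40
  d = 10: 𝟙(10) · φ(800/10) = 1 · 32 = 32
  d = 16: 𝟙(16) · φ(800/16) = 1 · 20 = 20
  d = 20: 𝟙(20) · φ(800/20) = 1 · 16 = 16
  d = 25: 𝟙(25) · φ(800/25) = 1 · 16 = 16
  d = 32: 𝟙(32) · φ(800/32) = 1 · 20 = 20
  d = 40: 𝟙(40) · φ(800/40) = 1 · 8 = 8
  d = 50: 𝟙(50) · φ(800/50) = 1 · 8 = 8
  d = 80: 𝟙(80) · φ(800/80) = 1 · 4 = 4
  d = 100: 𝟙(100) · φ(800/100) = 1 · 4 = 4
  d = 160: 𝟙(160) · φ(800/160) = 1 · 4 = 4
  d = 200: 𝟙(200) · φ(800/200) = 1 · 2 = 2
  d = 400: 𝟙(400) · φ(800/400) = 1 · 1 = 1
  d = 800: 𝟙(800) · φ(800/800) = 1 · 1 = 1
Summing: (𝟙 * φ)(800) = 320 + 160 + 80 + 64 + 40 + 32 + 20 + 16 + 16 + 20 + 8 + 8 + 4 + 4 + 4 + 2 + 1 + 1 = 800.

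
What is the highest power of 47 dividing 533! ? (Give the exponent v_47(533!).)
v_47(533!) = 11

Legendre's formula: v_p(n!) = Σ_{k ≥ 1} ⌊n / p^k⌋. For p = 47, n = 533, the terms are:
  ⌊533/47^1⌋ = ⌊533/47⌋ = 11
(the next term ⌊533/47^2⌋ = 0, terminating the sum). Summing: v_47(533!) = 11 = 11.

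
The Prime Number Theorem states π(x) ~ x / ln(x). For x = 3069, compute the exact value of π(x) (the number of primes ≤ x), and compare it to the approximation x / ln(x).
π(3069) = 439;  x/ln(x) ≈ 382.23;  relative error ≈ 12.93%.

Directly count primes up to 3069: π(3069) = 439. The PNT approximation gives 3069/ln(3069) ≈ 3069/8.02911 ≈ 382.23. Relative error (π(x) − x/ln(x)) / π(x) ≈ 12.93%; the approximation is known to undercount slightly (Li(x) is a better estimate).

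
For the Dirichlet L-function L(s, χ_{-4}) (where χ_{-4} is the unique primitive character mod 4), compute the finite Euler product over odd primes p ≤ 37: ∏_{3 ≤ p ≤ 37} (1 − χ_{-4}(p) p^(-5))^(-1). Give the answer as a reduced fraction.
∏ = 36434162976122653852428171915209665920933190877591375/36574689167094305070442169349729960875390257302863872

The odd primes p ≤ 37 are [3, 5, 7, 11, 13, 17, 19, 23, 29, 31, 37]. For each, χ(p) = 1 if p ≡ 1 mod 4, χ(p) = −1 if p ≡ 3 mod 4. Taking (1 − χ(p)/p^5)^(-1) = p^5/(p^5 − χ(p)): (1 − (-1)/3^5)^(-1) · (1 − (1)/5^5)^(-1) · (1 − (-1)/7^5)^(-1) · (1 − (-1)/11^5)^(-1) · (1 − (1)/13^5)^(-1) · (1 − (1)/17^5)^(-1) · (1 − (-1)/19^5)^(-1) · (1 − (-1)/23^5)^(-1) · (1 − (1)/29^5)^(-1) · (1 − (-1)/31^5)^(-1) · (1 − (1)/37^5)^(-1) = 36434162976122653852428171915209665920933190877591375/36574689167094305070442169349729960875390257302863872.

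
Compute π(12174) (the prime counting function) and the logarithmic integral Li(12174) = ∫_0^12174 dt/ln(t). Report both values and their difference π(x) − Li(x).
π(12174) = 1457;  Li(12174) ≈ 1479.61;  π(x) − Li(x) ≈ -22.61.

Direct count of primes ≤ 12174 gives π(12174) = 1457. Numerical evaluation of the logarithmic integral gives Li(12174) ≈ 1479.61. The difference π(x) − Li(x) ≈ -22.61 is typically negative for small/moderate x (Li(x) overestimates), though Littlewood's theorem shows this sign changes infinitely often.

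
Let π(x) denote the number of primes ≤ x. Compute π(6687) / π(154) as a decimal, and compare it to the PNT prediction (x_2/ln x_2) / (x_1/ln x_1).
π(6687)/π(154) = 861/36 ≈ 23.9167;  PNT prediction ≈ 24.8316.

π(154) = 36 and π(6687) = 861, so π(6687)/π(154) ≈ 23.9167. The PNT-predicted ratio is (6687/ln(6687)) / (154/ln(154)) ≈ 24.8316. The two agree to within a few percent, as expected.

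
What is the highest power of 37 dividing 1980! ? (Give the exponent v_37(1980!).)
v_37(1980!) = 54

Legendre's formula: v_p(n!) = Σ_{k ≥ 1} ⌊n / p^k⌋. For p = 37, n = 1980, the terms are:
  ⌊1980/37^1⌋ = ⌊1980/37⌋ = 53
  ⌊1980/37^2⌋ = ⌊1980/1369⌋ = 1
(the next term ⌊1980/37^3⌋ = 0, terminating the sum). Summing: v_37(1980!) = 53 + 1 = 54.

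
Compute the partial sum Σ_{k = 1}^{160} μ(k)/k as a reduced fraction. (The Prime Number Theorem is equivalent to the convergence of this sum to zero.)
Σ μ(k)/k = 64913714004742152105857055486137916673345137521594294887693/5053595284816784977233681012564534887436795806841425346061410

Values of μ(k) for 1 ≤ k ≤ 160: μ(1) = 1, μ(2) = -1, μ(3) = -1, μ(5) = -1, μ(6) = 1, μ(7) = -1, μ(10) = 1, μ(11) = -1, μ(13) = -1, μ(14) = 1, μ(15) = 1, μ(17) = -1, μ(19) = -1, μ(21) = 1, μ(22) = 1, μ(23) = -1, μ(26) = 1, μ(29) = -1, μ(30) = -1, μ(31) = -1, μ(33) = 1, μ(34) = 1, μ(35) = 1, μ(37) = -1, μ(38) = 1, μ(39) = 1, μ(41) = -1, μ(42) = -1, μ(43) = -1, μ(46) = 1, μ(47) = -1, μ(51) = 1, μ(53) = -1, μ(55) = 1, μ(57) = 1, μ(58) = 1, μ(59) = -1, μ(61) = -1, μ(62) = 1, μ(65) = 1, μ(66) = -1, μ(67) = -1, μ(69) = 1, μ(70) = -1, μ(71) = -1, μ(73) = -1, μ(74) = 1, μ(77) = 1, μ(78) = -1, μ(79) = -1, μ(82) = 1, μ(83) = -1, μ(85) = 1, μ(86) = 1, μ(87) = 1, μ(89) = -1, μ(91) = 1, μ(93) = 1, μ(94) = 1, μ(95) = 1, μ(97) = -1, μ(101) = -1, μ(102) = -1, μ(103) = -1, μ(105) = -1, μ(106) = 1, μ(107) = -1, μ(109) = -1, μ(110) = -1, μ(111) = 1, μ(113) = -1, μ(114) = -1, μ(115) = 1, μ(118) = 1, μ(119) = 1, μ(122) = 1, μ(123) = 1, μ(127) = -1, μ(129) = 1, μ(130) = -1, μ(131) = -1, μ(133) = 1, μ(134) = 1, μ(137) = -1, μ(138) = -1, μ(139) = -1, μ(141) = 1, μ(142) = 1, μ(143) = 1, μ(145) = 1, μ(146) = 1, μ(149) = -1, μ(151) = -1, μ(154) = -1, μ(155) = 1, μ(157) = -1, μ(158) = 1, μ(159) = 1, with μ = 0 on non-squarefree integers. Summing μ(k)/k for k where μ(k) ≠ 0 gives 64913714004742152105857055486137916673345137521594294887693/5053595284816784977233681012564534887436795806841425346061410 ≈ 0.0128. (PNT ⟺ this sum → 0 as n → ∞.)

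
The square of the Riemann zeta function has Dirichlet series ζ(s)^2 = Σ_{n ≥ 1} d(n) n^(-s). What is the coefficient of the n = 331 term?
d(331) = 2

ζ(s)^2 = (Σ 1/m^s)(Σ 1/k^s). The coefficient of 1/n^s in the product is the number of ordered pairs (m, k) with mk = n, which equals d(n). For n = 331, divisors are [1, 331], so d(331) = 2.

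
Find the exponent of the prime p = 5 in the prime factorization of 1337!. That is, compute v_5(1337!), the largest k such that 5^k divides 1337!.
v_5(1337!) = 332

Legendre's formula: v_p(n!) = Σ_{k ≥ 1} ⌊n / p^k⌋. For p = 5, n = 1337, the terms are:
  ⌊1337/5^1⌋ = ⌊1337/5⌋ = 267
  ⌊1337/5^2⌋ = ⌊1337/25⌋ = 53
  ⌊1337/5^3⌋ = ⌊1337/125⌋ = 10
  ⌊1337/5^4⌋ = ⌊1337/625⌋ = 2
(the next term ⌊1337/5^5⌋ = 0, terminating the sum). Summing: v_5(1337!) = 267 + 53 + 10 + 2 = 332.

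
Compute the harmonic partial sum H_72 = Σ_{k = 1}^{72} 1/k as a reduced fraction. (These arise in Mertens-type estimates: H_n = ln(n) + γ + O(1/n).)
H_72 = 9112469359293533278712889630349/1874681189225708508850515710400

Direct summation: H_72 = 1 + 1/2 + ... + 1/72. The least common denominator is lcm(1, ..., 72) = 5624043567677125526551547131200; over this denominator the numerator is 5624043567677125526551547131200 + 2812021783838562763275773565600 + 1874681189225708508850515710400 + 1406010891919281381637886782800 + 1124808713535425105310309426240 + 937340594612854254425257855200 + 803434795382446503793078161600 + 703005445959640690818943391400 + 624893729741902836283505236800 + 562404356767712552655154713120 + 511276687970647775141049739200 + 468670297306427127212628927600 + 432618735975163502042426702400 + 401717397691223251896539080800 + 374936237845141701770103142080 + 351502722979820345409471695700 + 330826092216301501561855713600 + 312446864870951418141752618400 + 296002293035638185607976164800 + 281202178383856276327577356560 + 267811598460815501264359387200 + 255638343985323887570524869600 + 244523633377266327241371614400 + 234335148653213563606314463800 + 224961742707085021062061885248 + 216309367987581751021213351200 + 208297909913967612094501745600 + 200858698845611625948269540400 + 193932536816452604363846452800 + 187468118922570850885051571040 + 181420760247649210533920875200 + 175751361489910172704735847850 + 170425562656882591713683246400 + 165413046108150750780927856800 + 160686959076489300758615632320 + 156223432435475709070876309200 + 152001177504787176393285057600 + 148001146517819092803988082400 + 144206245325054500680808900800 + 140601089191928138163788678280 + 137171794333588427476867003200 + 133905799230407750632179693600 + 130791710876212221547710398400 + 127819171992661943785262434800 + 124978745948380567256701047360 + 122261816688633163620685807200 + 119660501439938840990458449600 + 117167574326606781803157231900 + 114776399340349500541868308800 + 112480871353542510531030942624 + 110275364072100500520618571200 + 108154683993790875510606675600 + 106114029578813689180217870400 + 104148954956983806047250872800 + 102255337594129555028209947840 + 100429349422805812974134770200 + 98667431011879395202658721600 + 96966268408226302181923226400 + 95322772333510602144941476800 + 93734059461285425442525785520 + 92197435535690582402484379200 + 90710380123824605266960437600 + 89270532820271833754786462400 + 87875680744955086352367923925 + 86523747195032700408485340480 + 85212781328441295856841623200 + 83940948771300380993306673600 + 82706523054075375390463928400 + 81507877792422109080457204800 + 80343479538244650379307816160 + 79211881234889091923261227200 + 78111716217737854535438154600 = 27337408077880599836138668891047, so H_72 = 27337408077880599836138668891047/5624043567677125526551547131200; reducing by gcd(27337408077880599836138668891047, 5624043567677125526551547131200) = 3 gives 9112469359293533278712889630349/1874681189225708508850515710400 ≈ 4.86081. (The PNT-adjacent estimate ln(72) + γ ≈ 4.85388 matches within O(1/n).)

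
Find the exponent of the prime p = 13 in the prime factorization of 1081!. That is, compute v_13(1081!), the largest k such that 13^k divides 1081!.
v_13(1081!) = 89

Legendre's formula: v_p(n!) = Σ_{k ≥ 1} ⌊n / p^k⌋. For p = 13, n = 1081, the terms are:
  ⌊1081/13^1⌋ = ⌊1081/13⌋ = 83
  ⌊1081/13^2⌋ = ⌊1081/169⌋ = 6
(the next term ⌊1081/13^3⌋ = 0, terminating the sum). Summing: v_13(1081!) = 83 + 6 = 89.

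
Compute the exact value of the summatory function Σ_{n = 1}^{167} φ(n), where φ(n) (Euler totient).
Σ_{n ≤ 167} φ(n) = 8562

Compute φ(n) for each 1 ≤ n ≤ 167: φ(1) = 1, φ(2) = 1, φ(3) = 2, φ(4) = 2, φ(5) = 4, φ(6) = 2, φ(7) = 6, φ(8) = 4, φ(9) = 6, φ(10) = 4, φ(11) = 10, φ(12) = 4, φ(13) = 12, φ(14) = 6, φ(15) = 8, φ(16) = 8, φ(17) = 16, φ(18) = 6, φ(19) = 18, φ(20) = 8, φ(21) = 12, φ(22) = 10, φ(23) = 22, φ(24) = 8, φ(25) = 20, φ(26) = 12, φ(27) = 18, φ(28) = 12, φ(29) = 28, φ(30) = 8, φ(31) = 30, φ(32) = 16, φ(33) = 20, φ(34) = 16, φ(35) = 24, φ(36) = 12, φ(37) = 36, φ(38) = 18, φ(39) = 24, φ(40) = 16, φ(41) = 40, φ(42) = 12, φ(43) = 42, φ(44) = 20, φ(45) = 24, φ(46) = 22, φ(47) = 46, φ(48) = 16, φ(49) = 42, φ(50) = 20, φ(51) = 32, φ(52) = 24, φ(53) = 52, φ(54) = 18, φ(55) = 40, φ(56) = 24, φ(57) = 36, φ(58) = 28, φ(59) = 58, φ(60) = 16, φ(61) = 60, φ(62) = 30, φ(63) = 36, φ(64) = 32, φ(65) = 48, φ(66) = 20, φ(67) = 66, φ(68) = 32, φ(69) = 44, φ(70) = 24, φ(71) = 70, φ(72) = 24, φ(73) = 72, φ(74) = 36, φ(75) = 40, φ(76) = 36, φ(77) = 60, φ(78) = 24, φ(79) = 78, φ(80) = 32, φ(81) = 54, φ(82) = 40, φ(83) = 82, φ(84) = 24, φ(85) = 64, φ(86) = 42, φ(87) = 56, φ(88) = 40, φ(89) = 88, φ(90) = 24, φ(91) = 72, φ(92) = 44, φ(93) = 60, φ(94) = 46, φ(95) = 72, φ(96) = 32, φ(97) = 96, φ(98) = 42, φ(99) = 60, φ(100) = 40, φ(101) = 100, φ(102) = 32, φ(103) = 102, φ(104) = 48, φ(105) = 48, φ(106) = 52, φ(107) = 106, φ(108) = 36, φ(109) = 108, φ(110) = 40, φ(111) = 72, φ(112) = 48, φ(113) = 112, φ(114) = 36, φ(115) = 88, φ(116) = 56, φ(117) = 72, φ(118) = 58, φ(119) = 96, φ(120) = 32, φ(121) = 110, φ(122) = 60, φ(123) = 80, φ(124) = 60, φ(125) = 100, φ(126) = 36, φ(127) = 126, φ(128) = 64, φ(129) = 84, φ(130) = 48, φ(131) = 130, φ(132) = 40, φ(133) = 108, φ(134) = 66, φ(135) = 72, φ(136) = 64, φ(137) = 136, φ(138) = 44, φ(139) = 138, φ(140) = 48, φ(141) = 92, φ(142) = 70, φ(143) = 120, φ(144) = 48, φ(145) = 112, φ(146) = 72, φ(147) = 84, φ(148) = 72, φ(149) = 148, φ(150) = 40, φ(151) = 150, φ(152) = 72, φ(153) = 96, φ(154) = 60, φ(155) = 120, φ(156) = 48, φ(157) = 156, φ(158) = 78, φ(159) = 104, φ(160) = 64, φ(161) = 132, φ(162) = 54, φ(163) = 162, φ(164) = 80, φ(165) = 80, φ(166) = 82, φ(167) = 166. Summing all 167 values: 8562. (Average order: Σ_{n ≤ x} φ(n) ~ (3/π²) x². For x = 167, (3/π²)·167² ≈ 8477.24.)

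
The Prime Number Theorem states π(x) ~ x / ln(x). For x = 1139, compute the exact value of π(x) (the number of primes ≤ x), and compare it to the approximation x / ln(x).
π(1139) = 189;  x/ln(x) ≈ 161.84;  relative error ≈ 14.37%.

Directly count primes up to 1139: π(1139) = 189. The PNT approximation gives 1139/ln(1139) ≈ 1139/7.03791 ≈ 161.84. Relative error (π(x) − x/ln(x)) / π(x) ≈ 14.37%; the approximation is known to undercount slightly (Li(x) is a better estimate).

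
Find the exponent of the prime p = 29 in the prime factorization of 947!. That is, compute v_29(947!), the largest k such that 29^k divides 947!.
v_29(947!) = 33

Legendre's formula: v_p(n!) = Σ_{k ≥ 1} ⌊n / p^k⌋. For p = 29, n = 947, the terms are:
  ⌊947/29^1⌋ = ⌊947/29⌋ = 32
  ⌊947/29^2⌋ = ⌊947/841⌋ = 1
(the next term ⌊947/29^3⌋ = 0, terminating the sum). Summing: v_29(947!) = 32 + 1 = 33.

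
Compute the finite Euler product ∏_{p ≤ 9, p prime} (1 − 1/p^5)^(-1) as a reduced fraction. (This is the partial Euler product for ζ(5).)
∏ = 8508543750/8205616331

The primes p ≤ 9 are [2, 3, 5, 7]. For each prime, (1 − 1/p^5)^(-1) = p^5 / (p^5 − 1). The product is (1 − 1/2^5)^(-1), (1 − 1/3^5)^(-1), (1 − 1/5^5)^(-1), (1 − 1/7^5)^(-1) = ∏ p^5 / (p^5 − 1) = 8508543750/8205616331.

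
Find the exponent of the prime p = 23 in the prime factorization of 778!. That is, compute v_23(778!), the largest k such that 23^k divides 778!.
v_23(778!) = 34

Legendre's formula: v_p(n!) = Σ_{k ≥ 1} ⌊n / p^k⌋. For p = 23, n = 778, the terms are:
  ⌊778/23^1⌋ = ⌊778/23⌋ = 33
  ⌊778/23^2⌋ = ⌊778/529⌋ = 1
(the next term ⌊778/23^3⌋ = 0, terminating the sum). Summing: v_23(778!) = 33 + 1 = 34.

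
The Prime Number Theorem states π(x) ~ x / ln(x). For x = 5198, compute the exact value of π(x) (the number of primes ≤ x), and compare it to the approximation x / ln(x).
π(5198) = 692;  x/ln(x) ≈ 607.52;  relative error ≈ 12.21%.

Directly count primes up to 5198: π(5198) = 692. The PNT approximation gives 5198/ln(5198) ≈ 5198/8.55603 ≈ 607.52. Relative error (π(x) − x/ln(x)) / π(x) ≈ 12.21%; the approximation is known to undercount slightly (Li(x) is a better estimate).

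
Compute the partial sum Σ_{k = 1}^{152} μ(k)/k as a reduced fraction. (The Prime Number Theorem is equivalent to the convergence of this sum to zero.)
Σ μ(k)/k = 498553581288971583508015817946071430122138094746515981177/75106511663943725776296745409664000450228387787452181363970

Values of μ(k) for 1 ≤ k ≤ 152: μ(1) = 1, μ(2) = -1, μ(3) = -1, μ(5) = -1, μ(6) = 1, μ(7) = -1, μ(10) = 1, μ(11) = -1, μ(13) = -1, μ(14) = 1, μ(15) = 1, μ(17) = -1, μ(19) = -1, μ(21) = 1, μ(22) = 1, μ(23) = -1, μ(26) = 1, μ(29) = -1, μ(30) = -1, μ(31) = -1, μ(33) = 1, μ(34) = 1, μ(35) = 1, μ(37) = -1, μ(38) = 1, μ(39) = 1, μ(41) = -1, μ(42) = -1, μ(43) = -1, μ(46) = 1, μ(47) = -1, μ(51) = 1, μ(53) = -1, μ(55) = 1, μ(57) = 1, μ(58) = 1, μ(59) = -1, μ(61) = -1, μ(62) = 1, μ(65) = 1, μ(66) = -1, μ(67) = -1, μ(69) = 1, μ(70) = -1, μ(71) = -1, μ(73) = -1, μ(74) = 1, μ(77) = 1, μ(78) = -1, μ(79) = -1, μ(82) = 1, μ(83) = -1, μ(85) = 1, μ(86) = 1, μ(87) = 1, μ(89) = -1, μ(91) = 1, μ(93) = 1, μ(94) = 1, μ(95) = 1, μ(97) = -1, μ(101) = -1, μ(102) = -1, μ(103) = -1, μ(105) = -1, μ(106) = 1, μ(107) = -1, μ(109) = -1, μ(110) = -1, μ(111) = 1, μ(113) = -1, μ(114) = -1, μ(115) = 1, μ(118) = 1, μ(119) = 1, μ(122) = 1, μ(123) = 1, μ(127) = -1, μ(129) = 1, μ(130) = -1, μ(131) = -1, μ(133) = 1, μ(134) = 1, μ(137) = -1, μ(138) = -1, μ(139) = -1, μ(141) = 1, μ(142) = 1, μ(143) = 1, μ(145) = 1, μ(146) = 1, μ(149) = -1, μ(151) = -1, with μ = 0 on non-squarefree integers. Summing μ(k)/k for k where μ(k) ≠ 0 gives 498553581288971583508015817946071430122138094746515981177/75106511663943725776296745409664000450228387787452181363970 ≈ 0.0066. (PNT ⟺ this sum → 0 as n → ∞.)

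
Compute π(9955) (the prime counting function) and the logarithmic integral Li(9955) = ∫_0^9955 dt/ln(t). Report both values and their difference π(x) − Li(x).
π(9955) = 1227;  Li(9955) ≈ 1241.25;  π(x) − Li(x) ≈ -14.25.

Direct count of primes ≤ 9955 gives π(9955) = 1227. Numerical evaluation of the logarithmic integral gives Li(9955) ≈ 1241.25. The difference π(x) − Li(x) ≈ -14.25 is typically negative for small/moderate x (Li(x) overestimates), though Littlewood's theorem shows this sign changes infinitely often.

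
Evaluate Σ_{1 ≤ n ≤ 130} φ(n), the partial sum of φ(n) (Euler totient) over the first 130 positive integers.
Σ_{n ≤ 130} φ(n) = 5154

Compute φ(n) for each 1 ≤ n ≤ 130: φ(1) = 1, φ(2) = 1, φ(3) = 2, φ(4) = 2, φ(5) = 4, φ(6) = 2, φ(7) = 6, φ(8) = 4, φ(9) = 6, φ(10) = 4, φ(11) = 10, φ(12) = 4, φ(13) = 12, φ(14) = 6, φ(15) = 8, φ(16) = 8, φ(17) = 16, φ(18) = 6, φ(19) = 18, φ(20) = 8, φ(21) = 12, φ(22) = 10, φ(23) = 22, φ(24) = 8, φ(25) = 20, φ(26) = 12, φ(27) = 18, φ(28) = 12, φ(29) = 28, φ(30) = 8, φ(31) = 30, φ(32) = 16, φ(33) = 20, φ(34) = 16, φ(35) = 24, φ(36) = 12, φ(37) = 36, φ(38) = 18, φ(39) = 24, φ(40) = 16, φ(41) = 40, φ(42) = 12, φ(43) = 42, φ(44) = 20, φ(45) = 24, φ(46) = 22, φ(47) = 46, φ(48) = 16, φ(49) = 42, φ(50) = 20, φ(51) = 32, φ(52) = 24, φ(53) = 52, φ(54) = 18, φ(55) = 40, φ(56) = 24, φ(57) = 36, φ(58) = 28, φ(59) = 58, φ(60) = 16, φ(61) = 60, φ(62) = 30, φ(63) = 36, φ(64) = 32, φ(65) = 48, φ(66) = 20, φ(67) = 66, φ(68) = 32, φ(69) = 44, φ(70) = 24, φ(71) = 70, φ(72) = 24, φ(73) = 72, φ(74) = 36, φ(75) = 40, φ(76) = 36, φ(77) = 60, φ(78) = 24, φ(79) = 78, φ(80) = 32, φ(81) = 54, φ(82) = 40, φ(83) = 82, φ(84) = 24, φ(85) = 64, φ(86) = 42, φ(87) = 56, φ(88) = 40, φ(89) = 88, φ(90) = 24, φ(91) = 72, φ(92) = 44, φ(93) = 60, φ(94) = 46, φ(95) = 72, φ(96) = 32, φ(97) = 96, φ(98) = 42, φ(99) = 60, φ(100) = 40, φ(101) = 100, φ(102) = 32, φ(103) = 102, φ(104) = 48, φ(105) = 48, φ(106) = 52, φ(107) = 106, φ(108) = 36, φ(109) = 108, φ(110) = 40, φ(111) = 72, φ(112) = 48, φ(113) = 112, φ(114) = 36, φ(115) = 88, φ(116) = 56, φ(117) = 72, φ(118) = 58, φ(119) = 96, φ(120) = 32, φ(121) = 110, φ(122) = 60, φ(123) = 80, φ(124) = 60, φ(125) = 100, φ(126) = 36, φ(127) = 126, φ(128) = 64, φ(129) = 84, φ(130) = 48. Summing all 130 values: 5154. (Average order: Σ_{n ≤ x} φ(n) ~ (3/π²) x². For x = 130, (3/π²)·130² ≈ 5136.98.)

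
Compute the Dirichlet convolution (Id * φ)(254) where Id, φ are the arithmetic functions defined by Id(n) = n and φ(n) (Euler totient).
(Id * φ)(254) = 759

Divisors of 254: [1, 2, 127, 254]. For each d | 254:
  d = 1: Id(1) · φ(254/1) = 1 · 126 = 126
  d = 2: Id(2) · φ(254/2) = 2 · 126 = 252
  d = 127: Id(127) · φ(254/127) = 127 · 1 = 127
  d = 254: Id(254) · φ(254/254) = 254 · 1 = 254
Summing: (Id * φ)(254) = 126 + 252 + 127 + 254 = 759.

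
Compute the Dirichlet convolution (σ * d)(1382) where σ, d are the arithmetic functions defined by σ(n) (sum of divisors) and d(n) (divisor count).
(σ * d)(1382) = 3470

Divisors of 1382: [1, 2, 691, 1382]. For each d | 1382:
  d = 1: σ(1) · d(1382/1) = 1 · 4 = 4
  d = 2: σ(2) · d(1382/2) = 3 · 2 = 6
  d = 691: σ(691) · d(1382/691) = 692 · 2 = 1384
  d = 1382: σ(1382) · d(1382/1382) = 2076 · 1 = 2076
Summing: (σ * d)(1382) = 4 + 6 + 1384 + 2076 = 3470.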